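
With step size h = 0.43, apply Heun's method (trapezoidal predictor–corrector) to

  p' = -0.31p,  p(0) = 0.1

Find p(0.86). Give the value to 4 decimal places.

0.0767

Heun: k1 = f(x_n, p_n); k2 = f(x_n + h, p_n + h·k1); p_{n+1} = p_n + (h/2)·(k1 + k2).
x=0.000000, p=0.100000:
  k1 = f(0.000000, 0.100000) = -0.031000
  k2 = f(0.430000, 0.086670) = -0.026868
  p ← 0.100000 + (0.43/2)·(-0.031000 + (-0.026868)) = 0.087558
x=0.430000, p=0.087558:
  k1 = f(0.430000, 0.087558) = -0.027143
  k2 = f(0.860000, 0.075887) = -0.023525
  p ← 0.087558 + (0.43/2)·(-0.027143 + (-0.023525)) = 0.076665
p(0.86) ≈ 0.0767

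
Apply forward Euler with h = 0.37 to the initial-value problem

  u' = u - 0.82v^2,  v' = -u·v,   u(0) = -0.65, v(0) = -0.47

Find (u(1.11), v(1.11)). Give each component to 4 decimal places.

Euler on (u,v): u_{n+1} = u_n + h·u', v_{n+1} = v_n + h·v'.
0.000000: (-0.650000, -0.470000); f=(-0.831138, -0.305500) → (-0.957521, -0.583035)
0.370000: (-0.957521, -0.583035); f=(-1.236264, -0.558268) → (-1.414939, -0.789594)
0.740000: (-1.414939, -0.789594); f=(-1.926175, -1.117227) → (-2.127623, -1.202968)
(u(1.11), v(1.11)) ≈ (-2.1276, -1.2030)

-2.1276, -1.2030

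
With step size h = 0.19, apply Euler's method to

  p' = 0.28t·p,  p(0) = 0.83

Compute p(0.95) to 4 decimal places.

Euler: p_{n+1} = p_n + h·f(t_n, p_n).
t=0.000000, p=0.830000: f=0.000000 → p ← 0.830000 + 0.19·0.000000 = 0.830000
t=0.190000, p=0.830000: f=0.044156 → p ← 0.830000 + 0.19·0.044156 = 0.838390
t=0.380000, p=0.838390: f=0.089205 → p ← 0.838390 + 0.19·0.089205 = 0.855339
t=0.570000, p=0.855339: f=0.136512 → p ← 0.855339 + 0.19·0.136512 = 0.881276
t=0.760000, p=0.881276: f=0.187535 → p ← 0.881276 + 0.19·0.187535 = 0.916908
p(0.95) ≈ 0.9169

0.9169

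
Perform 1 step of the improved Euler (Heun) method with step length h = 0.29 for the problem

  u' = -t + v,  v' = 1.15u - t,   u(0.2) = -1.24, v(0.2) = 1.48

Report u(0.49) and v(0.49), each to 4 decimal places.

-0.9792, 1.0283

Heun on (u,v): k1 = f(t_n, state_n); k2 = f(t_n + h, state_n + h·k1); state_{n+1} = state_n + (h/2)·(k1 + k2).
0.200000: (-1.240000, 1.480000)
  k1 = (1.280000, -1.626000)
  predictor → (-0.868800, 1.008460)
  k2 = (0.518460, -1.489120)
  → (-0.979223, 1.028308)
(u(0.49), v(0.49)) ≈ (-0.9792, 1.0283)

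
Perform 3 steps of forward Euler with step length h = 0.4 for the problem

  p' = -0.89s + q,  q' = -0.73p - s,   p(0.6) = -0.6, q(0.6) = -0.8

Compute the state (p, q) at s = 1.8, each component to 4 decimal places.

Euler on (p,q): p_{n+1} = p_n + h·p', q_{n+1} = q_n + h·q'.
0.600000: (-0.600000, -0.800000); f=(-1.334000, -0.162000) → (-1.133600, -0.864800)
1.000000: (-1.133600, -0.864800); f=(-1.754800, -0.172472) → (-1.835520, -0.933789)
1.400000: (-1.835520, -0.933789); f=(-2.179789, -0.060070) → (-2.707436, -0.957817)
(p(1.8), q(1.8)) ≈ (-2.7074, -0.9578)

-2.7074, -0.9578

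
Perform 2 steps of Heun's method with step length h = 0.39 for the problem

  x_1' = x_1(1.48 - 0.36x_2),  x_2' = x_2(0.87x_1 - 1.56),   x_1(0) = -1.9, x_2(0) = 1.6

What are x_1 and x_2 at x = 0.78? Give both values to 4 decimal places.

Heun on (x_1,x_2): k1 = f(x_n, state_n); k2 = f(x_n + h, state_n + h·k1); state_{n+1} = state_n + (h/2)·(k1 + k2).
0.000000: (-1.900000, 1.600000)
  k1 = (-1.717600, -5.140800)
  predictor → (-2.569864, -0.404912)
  k2 = (-4.178003, 1.536958)
  → (-3.049643, 0.897251)
0.390000: (-3.049643, 0.897251)
  k1 = (-3.528405, -3.780287)
  predictor → (-4.425721, -0.577061)
  k2 = (-7.469475, 3.122119)
  → (-5.194229, 0.768908)
(x_1(0.78), x_2(0.78)) ≈ (-5.1942, 0.7689)

-5.1942, 0.7689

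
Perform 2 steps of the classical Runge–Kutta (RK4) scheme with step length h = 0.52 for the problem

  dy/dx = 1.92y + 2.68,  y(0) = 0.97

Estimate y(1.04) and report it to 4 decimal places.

RK4: k1 = f(x_n, y_n); k2 = f(x_n + h/2, y_n + (h/2)·k1); k3 = f(x_n + h/2, y_n + (h/2)·k2); k4 = f(x_n + h, y_n + h·k3); y_{n+1} = y_n + (h/6)·(k1 + 2k2 + 2k3 + k4).
x=0.000000, y=0.970000:
  k1 = f(0.000000, 0.970000) = 4.542400
  k2 = f(0.260000, 2.151024) = 6.809966
  k3 = f(0.260000, 2.740591) = 7.941935
  k4 = f(0.520000, 5.099806) = 12.471628
  y ← 0.970000 + (0.52/6)·(k1 + 2k2 + 2k3 + k4) = 5.001545
x=0.520000, y=5.001545:
  k1 = f(0.520000, 5.001545) = 12.282967
  k2 = f(0.780000, 8.195117) = 18.414624
  k3 = f(0.780000, 9.789348) = 21.475547
  k4 = f(1.040000, 16.168830) = 33.724153
  y ← 5.001545 + (0.52/6)·(k1 + 2k2 + 2k3 + k4) = 15.903125
y(1.04) ≈ 15.9031

15.9031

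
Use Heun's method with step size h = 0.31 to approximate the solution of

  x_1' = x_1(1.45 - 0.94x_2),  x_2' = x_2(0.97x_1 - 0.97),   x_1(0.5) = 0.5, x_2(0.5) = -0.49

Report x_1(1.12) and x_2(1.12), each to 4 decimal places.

Heun on (x_1,x_2): k1 = f(t_n, state_n); k2 = f(t_n + h, state_n + h·k1); state_{n+1} = state_n + (h/2)·(k1 + k2).
0.500000: (0.500000, -0.490000)
  k1 = (0.955300, 0.237650)
  predictor → (0.796143, -0.416328)
  k2 = (1.465977, 0.082325)
  → (0.875298, -0.440404)
0.810000: (0.875298, -0.440404)
  k1 = (1.631537, 0.053272)
  predictor → (1.381075, -0.423890)
  k2 = (2.552856, -0.156688)
  → (1.523879, -0.456433)
(x_1(1.12), x_2(1.12)) ≈ (1.5239, -0.4564)

1.5239, -0.4564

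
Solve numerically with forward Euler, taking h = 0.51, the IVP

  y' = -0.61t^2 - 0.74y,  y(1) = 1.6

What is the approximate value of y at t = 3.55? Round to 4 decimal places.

-4.6752

Euler: y_{n+1} = y_n + h·f(t_n, y_n).
t=1.000000, y=1.600000: f=-1.794000 → y ← 1.600000 + 0.51·(-1.794000) = 0.685060
t=1.510000, y=0.685060: f=-1.897805 → y ← 0.685060 + 0.51·(-1.897805) = -0.282821
t=2.020000, y=-0.282821: f=-2.279757 → y ← -0.282821 + 0.51·(-2.279757) = -1.445497
t=2.530000, y=-1.445497: f=-2.834881 → y ← -1.445497 + 0.51·(-2.834881) = -2.891286
t=3.040000, y=-2.891286: f=-3.497824 → y ← -2.891286 + 0.51·(-3.497824) = -4.675177
y(3.55) ≈ -4.6752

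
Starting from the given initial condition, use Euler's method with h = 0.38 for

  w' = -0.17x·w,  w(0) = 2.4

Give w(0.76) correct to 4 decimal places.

Euler: w_{n+1} = w_n + h·f(x_n, w_n).
x=0.000000, w=2.400000: f=0.000000 → w ← 2.400000 + 0.38·0.000000 = 2.400000
x=0.380000, w=2.400000: f=-0.155040 → w ← 2.400000 + 0.38·(-0.155040) = 2.341085
w(0.76) ≈ 2.3411

2.3411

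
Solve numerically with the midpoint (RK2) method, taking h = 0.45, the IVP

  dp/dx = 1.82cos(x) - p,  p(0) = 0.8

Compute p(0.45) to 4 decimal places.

Midpoint: k1 = f(x_n, p_n); k2 = f(x_n + h/2, p_n + (h/2)·k1); p_{n+1} = p_n + h·k2.
x=0.000000, p=0.800000:
  k1 = f(0.000000, 0.800000) = 1.020000
  k2 = f(0.225000, 1.029500) = 0.744625
  p ← 0.800000 + 0.45·0.744625 = 1.135081
p(0.45) ≈ 1.1351

1.1351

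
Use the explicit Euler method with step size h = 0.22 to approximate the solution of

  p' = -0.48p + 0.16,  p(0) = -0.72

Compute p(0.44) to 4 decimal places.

-0.5093

Euler: p_{n+1} = p_n + h·f(x_n, p_n).
x=0.000000, p=-0.720000: f=0.505600 → p ← -0.720000 + 0.22·0.505600 = -0.608768
x=0.220000, p=-0.608768: f=0.452209 → p ← -0.608768 + 0.22·0.452209 = -0.509282
p(0.44) ≈ -0.5093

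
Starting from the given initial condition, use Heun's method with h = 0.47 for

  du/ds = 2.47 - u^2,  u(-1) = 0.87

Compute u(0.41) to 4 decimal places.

1.4409

Heun: k1 = f(s_n, u_n); k2 = f(s_n + h, u_n + h·k1); u_{n+1} = u_n + (h/2)·(k1 + k2).
s=-1.000000, u=0.870000:
  k1 = f(-1.000000, 0.870000) = 1.713100
  k2 = f(-0.530000, 1.675157) = -0.336151
  u ← 0.870000 + (0.47/2)·(1.713100 + (-0.336151)) = 1.193583
s=-0.530000, u=1.193583:
  k1 = f(-0.530000, 1.193583) = 1.045360
  k2 = f(-0.060000, 1.684902) = -0.368895
  u ← 1.193583 + (0.47/2)·(1.045360 + (-0.368895)) = 1.352552
s=-0.060000, u=1.352552:
  k1 = f(-0.060000, 1.352552) = 0.640602
  k2 = f(0.410000, 1.653635) = -0.264510
  u ← 1.352552 + (0.47/2)·(0.640602 + (-0.264510)) = 1.440934
u(0.41) ≈ 1.4409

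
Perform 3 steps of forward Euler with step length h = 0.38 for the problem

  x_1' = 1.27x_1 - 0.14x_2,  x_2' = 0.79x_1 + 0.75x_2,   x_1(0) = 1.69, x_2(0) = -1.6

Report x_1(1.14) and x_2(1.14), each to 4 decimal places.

5.8813, -0.3800

Euler on (x_1,x_2): x_1_{n+1} = x_1_n + h·x_1', x_2_{n+1} = x_2_n + h·x_2'.
0.000000: (1.690000, -1.600000); f=(2.370300, 0.135100) → (2.590714, -1.548662)
0.380000: (2.590714, -1.548662); f=(3.507019, 0.885168) → (3.923381, -1.212298)
0.760000: (3.923381, -1.212298); f=(5.152416, 2.190248) → (5.881300, -0.380004)
(x_1(1.14), x_2(1.14)) ≈ (5.8813, -0.3800)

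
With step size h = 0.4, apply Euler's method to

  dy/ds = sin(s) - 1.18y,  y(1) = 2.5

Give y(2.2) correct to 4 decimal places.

1.0595

Euler: y_{n+1} = y_n + h·f(s_n, y_n).
s=1.000000, y=2.500000: f=-2.108529 → y ← 2.500000 + 0.4·(-2.108529) = 1.656588
s=1.400000, y=1.656588: f=-0.969325 → y ← 1.656588 + 0.4·(-0.969325) = 1.268859
s=1.800000, y=1.268859: f=-0.523405 → y ← 1.268859 + 0.4·(-0.523405) = 1.059496
y(2.2) ≈ 1.0595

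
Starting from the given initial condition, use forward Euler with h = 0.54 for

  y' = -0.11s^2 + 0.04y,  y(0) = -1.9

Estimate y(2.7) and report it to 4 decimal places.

-2.6414

Euler: y_{n+1} = y_n + h·f(s_n, y_n).
s=0.000000, y=-1.900000: f=-0.076000 → y ← -1.900000 + 0.54·(-0.076000) = -1.941040
s=0.540000, y=-1.941040: f=-0.109718 → y ← -1.941040 + 0.54·(-0.109718) = -2.000288
s=1.080000, y=-2.000288: f=-0.208316 → y ← -2.000288 + 0.54·(-0.208316) = -2.112778
s=1.620000, y=-2.112778: f=-0.373195 → y ← -2.112778 + 0.54·(-0.373195) = -2.314303
s=2.160000, y=-2.314303: f=-0.605788 → y ← -2.314303 + 0.54·(-0.605788) = -2.641429
y(2.7) ≈ -2.6414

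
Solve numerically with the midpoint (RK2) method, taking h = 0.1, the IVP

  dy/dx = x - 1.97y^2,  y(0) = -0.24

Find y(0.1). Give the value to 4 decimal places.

-0.2469

Midpoint: k1 = f(x_n, y_n); k2 = f(x_n + h/2, y_n + (h/2)·k1); y_{n+1} = y_n + h·k2.
x=0.000000, y=-0.240000:
  k1 = f(0.000000, -0.240000) = -0.113472
  k2 = f(0.050000, -0.245674) = -0.068900
  y ← -0.240000 + 0.1·(-0.068900) = -0.246890
y(0.1) ≈ -0.2469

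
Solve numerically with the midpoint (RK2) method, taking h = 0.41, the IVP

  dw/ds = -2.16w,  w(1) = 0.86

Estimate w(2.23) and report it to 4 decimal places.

Midpoint: k1 = f(s_n, w_n); k2 = f(s_n + h/2, w_n + (h/2)·k1); w_{n+1} = w_n + h·k2.
s=1.000000, w=0.860000:
  k1 = f(1.000000, 0.860000) = -1.857600
  k2 = f(1.205000, 0.479192) = -1.035055
  w ← 0.860000 + 0.41·(-1.035055) = 0.435628
s=1.410000, w=0.435628:
  k1 = f(1.410000, 0.435628) = -0.940956
  k2 = f(1.615000, 0.242732) = -0.524300
  w ← 0.435628 + 0.41·(-0.524300) = 0.220664
s=1.820000, w=0.220664:
  k1 = f(1.820000, 0.220664) = -0.476635
  k2 = f(2.025000, 0.122954) = -0.265581
  w ← 0.220664 + 0.41·(-0.265581) = 0.111776
w(2.23) ≈ 0.1118

0.1118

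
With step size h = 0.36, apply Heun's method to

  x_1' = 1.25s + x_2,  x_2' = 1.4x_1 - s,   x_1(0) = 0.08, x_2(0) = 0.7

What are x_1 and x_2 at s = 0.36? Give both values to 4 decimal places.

Heun on (x_1,x_2): k1 = f(s_n, state_n); k2 = f(s_n + h, state_n + h·k1); state_{n+1} = state_n + (h/2)·(k1 + k2).
0.000000: (0.080000, 0.700000)
  k1 = (0.700000, 0.112000)
  predictor → (0.332000, 0.740320)
  k2 = (1.190320, 0.104800)
  → (0.420258, 0.739024)
(x_1(0.36), x_2(0.36)) ≈ (0.4203, 0.7390)

0.4203, 0.7390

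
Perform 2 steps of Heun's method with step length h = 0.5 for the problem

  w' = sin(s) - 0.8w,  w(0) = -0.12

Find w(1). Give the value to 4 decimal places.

0.3083

Heun: k1 = f(s_n, w_n); k2 = f(s_n + h, w_n + h·k1); w_{n+1} = w_n + (h/2)·(k1 + k2).
s=0.000000, w=-0.120000:
  k1 = f(0.000000, -0.120000) = 0.096000
  k2 = f(0.500000, -0.072000) = 0.537026
  w ← -0.120000 + (0.5/2)·(0.096000 + 0.537026) = 0.038256
s=0.500000, w=0.038256:
  k1 = f(0.500000, 0.038256) = 0.448820
  k2 = f(1.000000, 0.262667) = 0.631338
  w ← 0.038256 + (0.5/2)·(0.448820 + 0.631338) = 0.308296
w(1) ≈ 0.3083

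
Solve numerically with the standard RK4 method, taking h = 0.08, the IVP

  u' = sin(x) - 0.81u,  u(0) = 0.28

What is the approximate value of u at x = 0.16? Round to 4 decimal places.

0.2582

RK4: k1 = f(x_n, u_n); k2 = f(x_n + h/2, u_n + (h/2)·k1); k3 = f(x_n + h/2, u_n + (h/2)·k2); k4 = f(x_n + h, u_n + h·k3); u_{n+1} = u_n + (h/6)·(k1 + 2k2 + 2k3 + k4).
x=0.000000, u=0.280000:
  k1 = f(0.000000, 0.280000) = -0.226800
  k2 = f(0.040000, 0.270928) = -0.179462
  k3 = f(0.040000, 0.272822) = -0.180996
  k4 = f(0.080000, 0.265520) = -0.135157
  u ← 0.280000 + (0.08/6)·(k1 + 2k2 + 2k3 + k4) = 0.265562
x=0.080000, u=0.265562:
  k1 = f(0.080000, 0.265562) = -0.135190
  k2 = f(0.120000, 0.260154) = -0.091013
  k3 = f(0.120000, 0.261921) = -0.092444
  k4 = f(0.160000, 0.258166) = -0.049796
  u ← 0.265562 + (0.08/6)·(k1 + 2k2 + 2k3 + k4) = 0.258203
u(0.16) ≈ 0.2582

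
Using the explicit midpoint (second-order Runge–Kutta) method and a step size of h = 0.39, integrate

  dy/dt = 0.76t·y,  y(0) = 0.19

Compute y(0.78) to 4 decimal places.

0.2378

Midpoint: k1 = f(t_n, y_n); k2 = f(t_n + h/2, y_n + (h/2)·k1); y_{n+1} = y_n + h·k2.
t=0.000000, y=0.190000:
  k1 = f(0.000000, 0.190000) = 0.000000
  k2 = f(0.195000, 0.190000) = 0.028158
  y ← 0.190000 + 0.39·0.028158 = 0.200982
t=0.390000, y=0.200982:
  k1 = f(0.390000, 0.200982) = 0.059571
  k2 = f(0.585000, 0.212598) = 0.094521
  y ← 0.200982 + 0.39·0.094521 = 0.237845
y(0.78) ≈ 0.2378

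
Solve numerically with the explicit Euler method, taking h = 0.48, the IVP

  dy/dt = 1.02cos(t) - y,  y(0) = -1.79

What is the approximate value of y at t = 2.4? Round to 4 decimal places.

Euler: y_{n+1} = y_n + h·f(t_n, y_n).
t=0.000000, y=-1.790000: f=2.810000 → y ← -1.790000 + 0.48·2.810000 = -0.441200
t=0.480000, y=-0.441200: f=1.345935 → y ← -0.441200 + 0.48·1.345935 = 0.204849
t=0.960000, y=0.204849: f=0.380142 → y ← 0.204849 + 0.48·0.380142 = 0.387317
t=1.440000, y=0.387317: f=-0.254285 → y ← 0.387317 + 0.48·(-0.254285) = 0.265260
t=1.920000, y=0.265260: f=-0.614253 → y ← 0.265260 + 0.48·(-0.614253) = -0.029581
y(2.4) ≈ -0.0296

-0.0296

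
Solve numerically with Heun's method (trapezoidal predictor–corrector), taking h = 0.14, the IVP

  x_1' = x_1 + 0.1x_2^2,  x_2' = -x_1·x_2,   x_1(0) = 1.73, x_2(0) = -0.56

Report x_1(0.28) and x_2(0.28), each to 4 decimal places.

2.2936, -0.3232

Heun on (x_1,x_2): k1 = f(s_n, state_n); k2 = f(s_n + h, state_n + h·k1); state_{n+1} = state_n + (h/2)·(k1 + k2).
0.000000: (1.730000, -0.560000)
  k1 = (1.761360, 0.968800)
  predictor → (1.976590, -0.424368)
  k2 = (1.994599, 0.838802)
  → (1.992917, -0.433468)
0.140000: (1.992917, -0.433468)
  k1 = (2.011707, 0.863866)
  predictor → (2.274556, -0.312527)
  k2 = (2.284323, 0.710860)
  → (2.293639, -0.323237)
(x_1(0.28), x_2(0.28)) ≈ (2.2936, -0.3232)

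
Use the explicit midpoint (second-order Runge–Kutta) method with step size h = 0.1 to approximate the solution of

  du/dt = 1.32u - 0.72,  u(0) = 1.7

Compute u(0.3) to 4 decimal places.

Midpoint: k1 = f(t_n, u_n); k2 = f(t_n + h/2, u_n + (h/2)·k1); u_{n+1} = u_n + h·k2.
t=0.000000, u=1.700000:
  k1 = f(0.000000, 1.700000) = 1.524000
  k2 = f(0.050000, 1.776200) = 1.624584
  u ← 1.700000 + 0.1·1.624584 = 1.862458
t=0.100000, u=1.862458:
  k1 = f(0.100000, 1.862458) = 1.738445
  k2 = f(0.150000, 1.949381) = 1.853182
  u ← 1.862458 + 0.1·1.853182 = 2.047777
t=0.200000, u=2.047777:
  k1 = f(0.200000, 2.047777) = 1.983065
  k2 = f(0.250000, 2.146930) = 2.113947
  u ← 2.047777 + 0.1·2.113947 = 2.259171
u(0.3) ≈ 2.2592

2.2592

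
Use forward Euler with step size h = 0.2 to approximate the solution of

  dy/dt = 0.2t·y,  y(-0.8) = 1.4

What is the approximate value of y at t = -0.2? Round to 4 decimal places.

1.3015

Euler: y_{n+1} = y_n + h·f(t_n, y_n).
t=-0.800000, y=1.400000: f=-0.224000 → y ← 1.400000 + 0.2·(-0.224000) = 1.355200
t=-0.600000, y=1.355200: f=-0.162624 → y ← 1.355200 + 0.2·(-0.162624) = 1.322675
t=-0.400000, y=1.322675: f=-0.105814 → y ← 1.322675 + 0.2·(-0.105814) = 1.301512
y(-0.2) ≈ 1.3015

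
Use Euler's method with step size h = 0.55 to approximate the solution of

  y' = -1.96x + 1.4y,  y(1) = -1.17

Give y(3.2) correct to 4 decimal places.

-29.5598

Euler: y_{n+1} = y_n + h·f(x_n, y_n).
x=1.000000, y=-1.170000: f=-3.598000 → y ← -1.170000 + 0.55·(-3.598000) = -3.148900
x=1.550000, y=-3.148900: f=-7.446460 → y ← -3.148900 + 0.55·(-7.446460) = -7.244453
x=2.100000, y=-7.244453: f=-14.258234 → y ← -7.244453 + 0.55·(-14.258234) = -15.086482
x=2.650000, y=-15.086482: f=-26.315075 → y ← -15.086482 + 0.55·(-26.315075) = -29.559773
y(3.2) ≈ -29.5598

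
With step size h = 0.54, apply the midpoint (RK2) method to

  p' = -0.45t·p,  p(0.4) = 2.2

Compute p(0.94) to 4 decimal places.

Midpoint: k1 = f(t_n, p_n); k2 = f(t_n + h/2, p_n + (h/2)·k1); p_{n+1} = p_n + h·k2.
t=0.400000, p=2.200000:
  k1 = f(0.400000, 2.200000) = -0.396000
  k2 = f(0.670000, 2.093080) = -0.631064
  p ← 2.200000 + 0.54·(-0.631064) = 1.859226
p(0.94) ≈ 1.8592

1.8592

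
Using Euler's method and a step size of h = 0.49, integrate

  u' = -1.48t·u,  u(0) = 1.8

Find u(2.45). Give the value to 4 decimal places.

0.0093

Euler: u_{n+1} = u_n + h·f(t_n, u_n).
t=0.000000, u=1.800000: f=0.000000 → u ← 1.800000 + 0.49·0.000000 = 1.800000
t=0.490000, u=1.800000: f=-1.305360 → u ← 1.800000 + 0.49·(-1.305360) = 1.160374
t=0.980000, u=1.160374: f=-1.683006 → u ← 1.160374 + 0.49·(-1.683006) = 0.335701
t=1.470000, u=0.335701: f=-0.730350 → u ← 0.335701 + 0.49·(-0.730350) = -0.022171
t=1.960000, u=-0.022171: f=0.064314 → u ← -0.022171 + 0.49·0.064314 = 0.009343
u(2.45) ≈ 0.0093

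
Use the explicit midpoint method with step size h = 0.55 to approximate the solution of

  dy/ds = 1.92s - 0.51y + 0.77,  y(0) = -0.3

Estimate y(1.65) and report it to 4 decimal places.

Midpoint: k1 = f(s_n, y_n); k2 = f(s_n + h/2, y_n + (h/2)·k1); y_{n+1} = y_n + h·k2.
s=0.000000, y=-0.300000:
  k1 = f(0.000000, -0.300000) = 0.923000
  k2 = f(0.275000, -0.046175) = 1.321549
  y ← -0.300000 + 0.55·1.321549 = 0.426852
s=0.550000, y=0.426852:
  k1 = f(0.550000, 0.426852) = 1.608305
  k2 = f(0.825000, 0.869136) = 1.910741
  y ← 0.426852 + 0.55·1.910741 = 1.477759
s=1.100000, y=1.477759:
  k1 = f(1.100000, 1.477759) = 2.128343
  k2 = f(1.375000, 2.063054) = 2.357843
  y ← 1.477759 + 0.55·2.357843 = 2.774573
y(1.65) ≈ 2.7746

2.7746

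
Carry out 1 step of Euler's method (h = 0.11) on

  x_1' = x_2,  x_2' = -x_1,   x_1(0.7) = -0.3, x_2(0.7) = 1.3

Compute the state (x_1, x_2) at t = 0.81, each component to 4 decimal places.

-0.1570, 1.3330

Euler on (x_1,x_2): x_1_{n+1} = x_1_n + h·x_1', x_2_{n+1} = x_2_n + h·x_2'.
0.700000: (-0.300000, 1.300000); f=(1.300000, 0.300000) → (-0.157000, 1.333000)
(x_1(0.81), x_2(0.81)) ≈ (-0.1570, 1.3330)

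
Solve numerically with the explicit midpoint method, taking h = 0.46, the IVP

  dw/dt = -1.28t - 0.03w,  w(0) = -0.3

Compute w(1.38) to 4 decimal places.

Midpoint: k1 = f(t_n, w_n); k2 = f(t_n + h/2, w_n + (h/2)·k1); w_{n+1} = w_n + h·k2.
t=0.000000, w=-0.300000:
  k1 = f(0.000000, -0.300000) = 0.009000
  k2 = f(0.230000, -0.297930) = -0.285462
  w ← -0.300000 + 0.46·(-0.285462) = -0.431313
t=0.460000, w=-0.431313:
  k1 = f(0.460000, -0.431313) = -0.575861
  k2 = f(0.690000, -0.563761) = -0.866287
  w ← -0.431313 + 0.46·(-0.866287) = -0.829805
t=0.920000, w=-0.829805:
  k1 = f(0.920000, -0.829805) = -1.152706
  k2 = f(1.150000, -1.094927) = -1.439152
  w ← -0.829805 + 0.46·(-1.439152) = -1.491815
w(1.38) ≈ -1.4918

-1.4918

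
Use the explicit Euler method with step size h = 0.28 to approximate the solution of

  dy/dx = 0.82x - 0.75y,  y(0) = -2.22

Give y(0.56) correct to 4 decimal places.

Euler: y_{n+1} = y_n + h·f(x_n, y_n).
x=0.000000, y=-2.220000: f=1.665000 → y ← -2.220000 + 0.28·1.665000 = -1.753800
x=0.280000, y=-1.753800: f=1.544950 → y ← -1.753800 + 0.28·1.544950 = -1.321214
y(0.56) ≈ -1.3212

-1.3212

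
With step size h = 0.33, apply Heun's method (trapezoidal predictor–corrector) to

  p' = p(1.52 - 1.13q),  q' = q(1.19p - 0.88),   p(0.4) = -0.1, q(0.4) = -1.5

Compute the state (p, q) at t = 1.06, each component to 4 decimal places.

-0.5251, -0.7059

Heun on (p,q): k1 = f(t_n, state_n); k2 = f(t_n + h, state_n + h·k1); state_{n+1} = state_n + (h/2)·(k1 + k2).
0.400000: (-0.100000, -1.500000)
  k1 = (-0.321500, 1.498500)
  predictor → (-0.206095, -1.005495)
  k2 = (-0.547431, 1.131436)
  → (-0.243374, -1.066061)
0.730000: (-0.243374, -1.066061)
  k1 = (-0.663108, 1.246880)
  predictor → (-0.462199, -0.654590)
  k2 = (-1.044426, 0.936075)
  → (-0.525117, -0.705873)
(p(1.06), q(1.06)) ≈ (-0.5251, -0.7059)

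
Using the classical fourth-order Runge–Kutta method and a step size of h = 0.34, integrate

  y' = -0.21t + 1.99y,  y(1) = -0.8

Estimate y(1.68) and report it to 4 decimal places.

-3.4741

RK4: k1 = f(t_n, y_n); k2 = f(t_n + h/2, y_n + (h/2)·k1); k3 = f(t_n + h/2, y_n + (h/2)·k2); k4 = f(t_n + h, y_n + h·k3); y_{n+1} = y_n + (h/6)·(k1 + 2k2 + 2k3 + k4).
t=1.000000, y=-0.800000:
  k1 = f(1.000000, -0.800000) = -1.802000
  k2 = f(1.170000, -1.106340) = -2.447317
  k3 = f(1.170000, -1.216044) = -2.665627
  k4 = f(1.340000, -1.706313) = -3.676963
  y ← -0.800000 + (0.34/6)·(k1 + 2k2 + 2k3 + k4) = -1.689942
t=1.340000, y=-1.689942:
  k1 = f(1.340000, -1.689942) = -3.644384
  k2 = f(1.510000, -2.309487) = -4.912979
  k3 = f(1.510000, -2.525148) = -5.342144
  k4 = f(1.680000, -3.506271) = -7.330279
  y ← -1.689942 + (0.34/6)·(k1 + 2k2 + 2k3 + k4) = -3.474086
y(1.68) ≈ -3.4741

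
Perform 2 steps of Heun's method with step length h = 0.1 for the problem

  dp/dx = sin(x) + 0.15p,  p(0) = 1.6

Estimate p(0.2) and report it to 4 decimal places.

1.6688

Heun: k1 = f(x_n, p_n); k2 = f(x_n + h, p_n + h·k1); p_{n+1} = p_n + (h/2)·(k1 + k2).
x=0.000000, p=1.600000:
  k1 = f(0.000000, 1.600000) = 0.240000
  k2 = f(0.100000, 1.624000) = 0.343433
  p ← 1.600000 + (0.1/2)·(0.240000 + 0.343433) = 1.629172
x=0.100000, p=1.629172:
  k1 = f(0.100000, 1.629172) = 0.344209
  k2 = f(0.200000, 1.663593) = 0.448208
  p ← 1.629172 + (0.1/2)·(0.344209 + 0.448208) = 1.668793
p(0.2) ≈ 1.6688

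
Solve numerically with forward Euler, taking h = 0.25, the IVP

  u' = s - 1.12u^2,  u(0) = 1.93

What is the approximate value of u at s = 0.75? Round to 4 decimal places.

Euler: u_{n+1} = u_n + h·f(s_n, u_n).
s=0.000000, u=1.930000: f=-4.171888 → u ← 1.930000 + 0.25·(-4.171888) = 0.887028
s=0.250000, u=0.887028: f=-0.631237 → u ← 0.887028 + 0.25·(-0.631237) = 0.729219
s=0.500000, u=0.729219: f=-0.095571 → u ← 0.729219 + 0.25·(-0.095571) = 0.705326
u(0.75) ≈ 0.7053

0.7053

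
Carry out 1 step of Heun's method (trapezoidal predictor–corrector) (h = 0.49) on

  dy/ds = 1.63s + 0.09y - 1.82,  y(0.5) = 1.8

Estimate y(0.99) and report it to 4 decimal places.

Heun: k1 = f(s_n, y_n); k2 = f(s_n + h, y_n + h·k1); y_{n+1} = y_n + (h/2)·(k1 + k2).
s=0.500000, y=1.800000:
  k1 = f(0.500000, 1.800000) = -0.843000
  k2 = f(0.990000, 1.386930) = -0.081476
  y ← 1.800000 + (0.49/2)·(-0.843000 + (-0.081476)) = 1.573503
y(0.99) ≈ 1.5735

1.5735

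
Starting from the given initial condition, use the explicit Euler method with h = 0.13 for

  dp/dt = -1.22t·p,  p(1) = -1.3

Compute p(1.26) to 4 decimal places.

Euler: p_{n+1} = p_n + h·f(t_n, p_n).
t=1.000000, p=-1.300000: f=1.586000 → p ← -1.300000 + 0.13·1.586000 = -1.093820
t=1.130000, p=-1.093820: f=1.507940 → p ← -1.093820 + 0.13·1.507940 = -0.897788
p(1.26) ≈ -0.8978

-0.8978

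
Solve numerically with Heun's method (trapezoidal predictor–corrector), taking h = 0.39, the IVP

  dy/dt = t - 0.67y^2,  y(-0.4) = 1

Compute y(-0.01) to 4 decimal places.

0.7450

Heun: k1 = f(t_n, y_n); k2 = f(t_n + h, y_n + h·k1); y_{n+1} = y_n + (h/2)·(k1 + k2).
t=-0.400000, y=1.000000:
  k1 = f(-0.400000, 1.000000) = -1.070000
  k2 = f(-0.010000, 0.582700) = -0.237491
  y ← 1.000000 + (0.39/2)·(-1.070000 + (-0.237491)) = 0.745039
y(-0.01) ≈ 0.7450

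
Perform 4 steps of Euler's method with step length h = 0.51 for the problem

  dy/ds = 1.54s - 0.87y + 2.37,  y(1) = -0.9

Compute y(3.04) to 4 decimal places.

Euler: y_{n+1} = y_n + h·f(s_n, y_n).
s=1.000000, y=-0.900000: f=4.693000 → y ← -0.900000 + 0.51·4.693000 = 1.493430
s=1.510000, y=1.493430: f=3.396116 → y ← 1.493430 + 0.51·3.396116 = 3.225449
s=2.020000, y=3.225449: f=2.674659 → y ← 3.225449 + 0.51·2.674659 = 4.589525
s=2.530000, y=4.589525: f=2.273313 → y ← 4.589525 + 0.51·2.273313 = 5.748915
y(3.04) ≈ 5.7489

5.7489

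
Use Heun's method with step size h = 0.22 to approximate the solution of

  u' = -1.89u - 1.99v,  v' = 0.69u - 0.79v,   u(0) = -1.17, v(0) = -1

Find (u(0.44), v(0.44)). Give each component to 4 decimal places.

Heun on (u,v): k1 = f(t_n, state_n); k2 = f(t_n + h, state_n + h·k1); state_{n+1} = state_n + (h/2)·(k1 + k2).
0.000000: (-1.170000, -1.000000)
  k1 = (4.201300, -0.017300)
  predictor → (-0.245714, -1.003806)
  k2 = (2.461973, 0.623464)
  → (-0.437040, -0.933322)
0.220000: (-0.437040, -0.933322)
  k1 = (2.683316, 0.435767)
  predictor → (0.153290, -0.837453)
  k2 = (1.376815, 0.767358)
  → (0.009574, -0.800978)
(u(0.44), v(0.44)) ≈ (0.0096, -0.8010)

0.0096, -0.8010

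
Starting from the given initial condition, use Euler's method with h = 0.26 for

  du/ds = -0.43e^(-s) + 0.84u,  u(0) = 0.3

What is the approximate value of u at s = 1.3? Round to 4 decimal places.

0.2026

Euler: u_{n+1} = u_n + h·f(s_n, u_n).
s=0.000000, u=0.300000: f=-0.178000 → u ← 0.300000 + 0.26·(-0.178000) = 0.253720
s=0.260000, u=0.253720: f=-0.118427 → u ← 0.253720 + 0.26·(-0.118427) = 0.222929
s=0.520000, u=0.222929: f=-0.068384 → u ← 0.222929 + 0.26·(-0.068384) = 0.205149
s=0.780000, u=0.205149: f=-0.024789 → u ← 0.205149 + 0.26·(-0.024789) = 0.198704
s=1.040000, u=0.198704: f=0.014926 → u ← 0.198704 + 0.26·0.014926 = 0.202585
u(1.3) ≈ 0.2026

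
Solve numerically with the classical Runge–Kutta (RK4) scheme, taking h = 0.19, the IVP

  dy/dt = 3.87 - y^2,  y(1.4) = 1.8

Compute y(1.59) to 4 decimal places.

RK4: k1 = f(t_n, y_n); k2 = f(t_n + h/2, y_n + (h/2)·k1); k3 = f(t_n + h/2, y_n + (h/2)·k2); k4 = f(t_n + h, y_n + h·k3); y_{n+1} = y_n + (h/6)·(k1 + 2k2 + 2k3 + k4).
t=1.400000, y=1.800000:
  k1 = f(1.400000, 1.800000) = 0.630000
  k2 = f(1.495000, 1.859850) = 0.410958
  k3 = f(1.495000, 1.839041) = 0.487928
  k4 = f(1.590000, 1.892706) = 0.287663
  y ← 1.800000 + (0.19/6)·(k1 + 2k2 + 2k3 + k4) = 1.885989
y(1.59) ≈ 1.8860

1.8860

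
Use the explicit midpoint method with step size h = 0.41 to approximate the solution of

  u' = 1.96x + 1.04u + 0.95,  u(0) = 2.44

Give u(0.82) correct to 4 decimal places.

7.6214

Midpoint: k1 = f(x_n, u_n); k2 = f(x_n + h/2, u_n + (h/2)·k1); u_{n+1} = u_n + h·k2.
x=0.000000, u=2.440000:
  k1 = f(0.000000, 2.440000) = 3.487600
  k2 = f(0.205000, 3.154958) = 4.632956
  u ← 2.440000 + 0.41·4.632956 = 4.339512
x=0.410000, u=4.339512:
  k1 = f(0.410000, 4.339512) = 6.266693
  k2 = f(0.615000, 5.624184) = 8.004551
  u ← 4.339512 + 0.41·8.004551 = 7.621378
u(0.82) ≈ 7.6214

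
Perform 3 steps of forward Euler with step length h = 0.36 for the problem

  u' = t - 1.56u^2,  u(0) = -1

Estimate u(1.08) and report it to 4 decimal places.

Euler: u_{n+1} = u_n + h·f(t_n, u_n).
t=0.000000, u=-1.000000: f=-1.560000 → u ← -1.000000 + 0.36·(-1.560000) = -1.561600
t=0.360000, u=-1.561600: f=-3.444208 → u ← -1.561600 + 0.36·(-3.444208) = -2.801515
t=0.720000, u=-2.801515: f=-11.523636 → u ← -2.801515 + 0.36·(-11.523636) = -6.950024
u(1.08) ≈ -6.9500

-6.9500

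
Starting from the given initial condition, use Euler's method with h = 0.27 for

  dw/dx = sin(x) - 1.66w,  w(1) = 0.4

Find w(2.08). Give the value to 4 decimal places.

0.5650

Euler: w_{n+1} = w_n + h·f(x_n, w_n).
x=1.000000, w=0.400000: f=0.177471 → w ← 0.400000 + 0.27·0.177471 = 0.447917
x=1.270000, w=0.447917: f=0.211558 → w ← 0.447917 + 0.27·0.211558 = 0.505038
x=1.540000, w=0.505038: f=0.161163 → w ← 0.505038 + 0.27·0.161163 = 0.548552
x=1.810000, w=0.548552: f=0.060931 → w ← 0.548552 + 0.27·0.060931 = 0.565003
w(2.08) ≈ 0.5650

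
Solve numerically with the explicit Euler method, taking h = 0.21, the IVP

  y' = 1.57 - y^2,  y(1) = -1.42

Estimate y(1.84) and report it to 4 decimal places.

Euler: y_{n+1} = y_n + h·f(t_n, y_n).
t=1.000000, y=-1.420000: f=-0.446400 → y ← -1.420000 + 0.21·(-0.446400) = -1.513744
t=1.210000, y=-1.513744: f=-0.721421 → y ← -1.513744 + 0.21·(-0.721421) = -1.665242
t=1.420000, y=-1.665242: f=-1.203032 → y ← -1.665242 + 0.21·(-1.203032) = -1.917879
t=1.630000, y=-1.917879: f=-2.108260 → y ← -1.917879 + 0.21·(-2.108260) = -2.360614
y(1.84) ≈ -2.3606

-2.3606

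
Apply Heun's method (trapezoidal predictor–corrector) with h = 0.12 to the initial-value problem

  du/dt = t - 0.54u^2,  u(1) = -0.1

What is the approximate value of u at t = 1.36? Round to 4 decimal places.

0.3195

Heun: k1 = f(t_n, u_n); k2 = f(t_n + h, u_n + h·k1); u_{n+1} = u_n + (h/2)·(k1 + k2).
t=1.000000, u=-0.100000:
  k1 = f(1.000000, -0.100000) = 0.994600
  k2 = f(1.120000, 0.019352) = 1.119798
  u ← -0.100000 + (0.12/2)·(0.994600 + 1.119798) = 0.026864
t=1.120000, u=0.026864:
  k1 = f(1.120000, 0.026864) = 1.119610
  k2 = f(1.240000, 0.161217) = 1.225965
  u ← 0.026864 + (0.12/2)·(1.119610 + 1.225965) = 0.167598
t=1.240000, u=0.167598:
  k1 = f(1.240000, 0.167598) = 1.224832
  k2 = f(1.360000, 0.314578) = 1.306562
  u ← 0.167598 + (0.12/2)·(1.224832 + 1.306562) = 0.319482
u(1.36) ≈ 0.3195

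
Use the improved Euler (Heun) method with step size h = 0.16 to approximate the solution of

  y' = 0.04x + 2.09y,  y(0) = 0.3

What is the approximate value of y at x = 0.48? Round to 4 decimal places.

0.8125

Heun: k1 = f(x_n, y_n); k2 = f(x_n + h, y_n + h·k1); y_{n+1} = y_n + (h/2)·(k1 + k2).
x=0.000000, y=0.300000:
  k1 = f(0.000000, 0.300000) = 0.627000
  k2 = f(0.160000, 0.400320) = 0.843069
  y ← 0.300000 + (0.16/2)·(0.627000 + 0.843069) = 0.417606
x=0.160000, y=0.417606:
  k1 = f(0.160000, 0.417606) = 0.879196
  k2 = f(0.320000, 0.558277) = 1.179598
  y ← 0.417606 + (0.16/2)·(0.879196 + 1.179598) = 0.582309
x=0.320000, y=0.582309:
  k1 = f(0.320000, 0.582309) = 1.229826
  k2 = f(0.480000, 0.779081) = 1.647480
  y ← 0.582309 + (0.16/2)·(1.229826 + 1.647480) = 0.812493
y(0.48) ≈ 0.8125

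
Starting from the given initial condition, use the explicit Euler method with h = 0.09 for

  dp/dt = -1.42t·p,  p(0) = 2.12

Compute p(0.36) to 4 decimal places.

1.9768

Euler: p_{n+1} = p_n + h·f(t_n, p_n).
t=0.000000, p=2.120000: f=0.000000 → p ← 2.120000 + 0.09·0.000000 = 2.120000
t=0.090000, p=2.120000: f=-0.270936 → p ← 2.120000 + 0.09·(-0.270936) = 2.095616
t=0.180000, p=2.095616: f=-0.535639 → p ← 2.095616 + 0.09·(-0.535639) = 2.047408
t=0.270000, p=2.047408: f=-0.784976 → p ← 2.047408 + 0.09·(-0.784976) = 1.976760
p(0.36) ≈ 1.9768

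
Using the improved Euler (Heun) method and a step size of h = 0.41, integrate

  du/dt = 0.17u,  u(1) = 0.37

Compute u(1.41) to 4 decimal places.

Heun: k1 = f(t_n, u_n); k2 = f(t_n + h, u_n + h·k1); u_{n+1} = u_n + (h/2)·(k1 + k2).
t=1.000000, u=0.370000:
  k1 = f(1.000000, 0.370000) = 0.062900
  k2 = f(1.410000, 0.395789) = 0.067284
  u ← 0.370000 + (0.41/2)·(0.062900 + 0.067284) = 0.396688
u(1.41) ≈ 0.3967

0.3967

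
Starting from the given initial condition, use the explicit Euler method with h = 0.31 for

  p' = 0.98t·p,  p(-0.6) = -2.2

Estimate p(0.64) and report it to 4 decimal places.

-1.8159

Euler: p_{n+1} = p_n + h·f(t_n, p_n).
t=-0.600000, p=-2.200000: f=1.293600 → p ← -2.200000 + 0.31·1.293600 = -1.798984
t=-0.290000, p=-1.798984: f=0.511271 → p ← -1.798984 + 0.31·0.511271 = -1.640490
t=0.020000, p=-1.640490: f=-0.032154 → p ← -1.640490 + 0.31·(-0.032154) = -1.650458
t=0.330000, p=-1.650458: f=-0.533758 → p ← -1.650458 + 0.31·(-0.533758) = -1.815922
p(0.64) ≈ -1.8159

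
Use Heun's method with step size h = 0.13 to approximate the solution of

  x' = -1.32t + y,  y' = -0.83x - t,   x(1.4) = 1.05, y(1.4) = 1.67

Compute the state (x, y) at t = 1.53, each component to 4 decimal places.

0.9965, 1.3675

Heun on (x,y): k1 = f(t_n, state_n); k2 = f(t_n + h, state_n + h·k1); state_{n+1} = state_n + (h/2)·(k1 + k2).
1.400000: (1.050000, 1.670000)
  k1 = (-0.178000, -2.271500)
  predictor → (1.026860, 1.374705)
  k2 = (-0.644895, -2.382294)
  → (0.996512, 1.367503)
(x(1.53), y(1.53)) ≈ (0.9965, 1.3675)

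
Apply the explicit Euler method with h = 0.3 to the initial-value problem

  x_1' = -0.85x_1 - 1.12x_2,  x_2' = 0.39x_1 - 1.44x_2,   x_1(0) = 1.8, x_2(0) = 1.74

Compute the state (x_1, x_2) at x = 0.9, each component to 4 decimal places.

-0.1389, 0.4559

Euler on (x_1,x_2): x_1_{n+1} = x_1_n + h·x_1', x_2_{n+1} = x_2_n + h·x_2'.
0.000000: (1.800000, 1.740000); f=(-3.478800, -1.803600) → (0.756360, 1.198920)
0.300000: (0.756360, 1.198920); f=(-1.985696, -1.431464) → (0.160651, 0.769481)
0.600000: (0.160651, 0.769481); f=(-0.998372, -1.045398) → (-0.138860, 0.455861)
(x_1(0.9), x_2(0.9)) ≈ (-0.1389, 0.4559)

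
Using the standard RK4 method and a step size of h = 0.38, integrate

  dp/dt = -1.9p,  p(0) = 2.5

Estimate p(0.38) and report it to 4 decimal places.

RK4: k1 = f(t_n, p_n); k2 = f(t_n + h/2, p_n + (h/2)·k1); k3 = f(t_n + h/2, p_n + (h/2)·k2); k4 = f(t_n + h, p_n + h·k3); p_{n+1} = p_n + (h/6)·(k1 + 2k2 + 2k3 + k4).
t=0.000000, p=2.500000:
  k1 = f(0.000000, 2.500000) = -4.750000
  k2 = f(0.190000, 1.597500) = -3.035250
  k3 = f(0.190000, 1.923303) = -3.654275
  k4 = f(0.380000, 1.111376) = -2.111614
  p ← 2.500000 + (0.38/6)·(k1 + 2k2 + 2k3 + k4) = 1.218091
p(0.38) ≈ 1.2181

1.2181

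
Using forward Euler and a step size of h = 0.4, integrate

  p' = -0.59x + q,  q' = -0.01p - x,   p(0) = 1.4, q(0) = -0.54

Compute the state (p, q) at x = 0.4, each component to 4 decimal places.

Euler on (p,q): p_{n+1} = p_n + h·p', q_{n+1} = q_n + h·q'.
0.000000: (1.400000, -0.540000); f=(-0.540000, -0.014000) → (1.184000, -0.545600)
(p(0.4), q(0.4)) ≈ (1.1840, -0.5456)

1.1840, -0.5456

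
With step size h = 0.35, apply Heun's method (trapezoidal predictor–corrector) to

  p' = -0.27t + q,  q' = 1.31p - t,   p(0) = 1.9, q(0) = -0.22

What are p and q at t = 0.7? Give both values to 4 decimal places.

Heun on (p,q): k1 = f(t_n, state_n); k2 = f(t_n + h, state_n + h·k1); state_{n+1} = state_n + (h/2)·(k1 + k2).
0.000000: (1.900000, -0.220000)
  k1 = (-0.220000, 2.489000)
  predictor → (1.823000, 0.651150)
  k2 = (0.556650, 2.038130)
  → (1.958914, 0.572248)
0.350000: (1.958914, 0.572248)
  k1 = (0.477748, 2.216177)
  predictor → (2.126125, 1.347910)
  k2 = (1.158910, 2.085224)
  → (2.245329, 1.324993)
(p(0.7), q(0.7)) ≈ (2.2453, 1.3250)

2.2453, 1.3250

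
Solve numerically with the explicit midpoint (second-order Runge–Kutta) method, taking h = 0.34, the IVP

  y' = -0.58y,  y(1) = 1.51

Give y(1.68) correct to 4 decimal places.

1.0209

Midpoint: k1 = f(s_n, y_n); k2 = f(s_n + h/2, y_n + (h/2)·k1); y_{n+1} = y_n + h·k2.
s=1.000000, y=1.510000:
  k1 = f(1.000000, 1.510000) = -0.875800
  k2 = f(1.170000, 1.361114) = -0.789446
  y ← 1.510000 + 0.34·(-0.789446) = 1.241588
s=1.340000, y=1.241588:
  k1 = f(1.340000, 1.241588) = -0.720121
  k2 = f(1.510000, 1.119168) = -0.649117
  y ← 1.241588 + 0.34·(-0.649117) = 1.020888
y(1.68) ≈ 1.0209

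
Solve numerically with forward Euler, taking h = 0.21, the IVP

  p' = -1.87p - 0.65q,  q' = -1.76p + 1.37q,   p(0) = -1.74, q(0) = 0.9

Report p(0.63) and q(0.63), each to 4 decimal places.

-0.9607, 3.9051

Euler on (p,q): p_{n+1} = p_n + h·p', q_{n+1} = q_n + h·q'.
0.000000: (-1.740000, 0.900000); f=(2.668800, 4.295400) → (-1.179552, 1.802034)
0.210000: (-1.179552, 1.802034); f=(1.034440, 4.544798) → (-0.962320, 2.756442)
0.420000: (-0.962320, 2.756442); f=(0.007851, 5.470007) → (-0.960671, 3.905143)
(p(0.63), q(0.63)) ≈ (-0.9607, 3.9051)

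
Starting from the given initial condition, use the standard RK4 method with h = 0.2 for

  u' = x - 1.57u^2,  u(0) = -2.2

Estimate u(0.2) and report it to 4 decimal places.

-6.6742

RK4: k1 = f(x_n, u_n); k2 = f(x_n + h/2, u_n + (h/2)·k1); k3 = f(x_n + h/2, u_n + (h/2)·k2); k4 = f(x_n + h, u_n + h·k3); u_{n+1} = u_n + (h/6)·(k1 + 2k2 + 2k3 + k4).
x=0.000000, u=-2.200000:
  k1 = f(0.000000, -2.200000) = -7.598800
  k2 = f(0.100000, -2.959880) = -13.654597
  k3 = f(0.100000, -3.565460) = -19.858629
  k4 = f(0.200000, -6.171726) = -59.601614
  u ← -2.200000 + (0.2/6)·(k1 + 2k2 + 2k3 + k4) = -6.674229
u(0.2) ≈ -6.6742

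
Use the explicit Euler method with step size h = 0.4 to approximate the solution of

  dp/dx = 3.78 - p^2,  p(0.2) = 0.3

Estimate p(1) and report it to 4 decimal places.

2.0263

Euler: p_{n+1} = p_n + h·f(x_n, p_n).
x=0.200000, p=0.300000: f=3.690000 → p ← 0.300000 + 0.4·3.690000 = 1.776000
x=0.600000, p=1.776000: f=0.625824 → p ← 1.776000 + 0.4·0.625824 = 2.026330
p(1) ≈ 2.0263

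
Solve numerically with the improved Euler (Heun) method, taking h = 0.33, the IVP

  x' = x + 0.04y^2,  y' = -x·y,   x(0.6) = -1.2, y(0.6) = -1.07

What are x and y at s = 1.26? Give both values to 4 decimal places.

Heun on (x,y): k1 = f(s_n, state_n); k2 = f(s_n + h, state_n + h·k1); state_{n+1} = state_n + (h/2)·(k1 + k2).
0.600000: (-1.200000, -1.070000)
  k1 = (-1.154204, -1.284000)
  predictor → (-1.580887, -1.493720)
  k2 = (-1.491639, -2.361403)
  → (-1.636564, -1.671491)
0.930000: (-1.636564, -1.671491)
  k1 = (-1.524809, -2.735503)
  predictor → (-2.139751, -2.574208)
  k2 = (-1.874689, -5.508163)
  → (-2.197481, -3.031696)
(x(1.26), y(1.26)) ≈ (-2.1975, -3.0317)

-2.1975, -3.0317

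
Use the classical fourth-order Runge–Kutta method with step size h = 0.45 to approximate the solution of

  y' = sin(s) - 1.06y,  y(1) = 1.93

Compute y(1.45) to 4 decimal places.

1.5341

RK4: k1 = f(s_n, y_n); k2 = f(s_n + h/2, y_n + (h/2)·k1); k3 = f(s_n + h/2, y_n + (h/2)·k2); k4 = f(s_n + h, y_n + h·k3); y_{n+1} = y_n + (h/6)·(k1 + 2k2 + 2k3 + k4).
s=1.000000, y=1.930000:
  k1 = f(1.000000, 1.930000) = -1.204329
  k2 = f(1.225000, 1.659026) = -0.817762
  k3 = f(1.225000, 1.746004) = -0.909958
  k4 = f(1.450000, 1.520519) = -0.619037
  y ← 1.930000 + (0.45/6)·(k1 + 2k2 + 2k3 + k4) = 1.534090
y(1.45) ≈ 1.5341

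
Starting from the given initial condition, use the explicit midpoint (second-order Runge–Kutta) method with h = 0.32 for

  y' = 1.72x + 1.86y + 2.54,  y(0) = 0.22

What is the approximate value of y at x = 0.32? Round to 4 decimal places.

1.5327

Midpoint: k1 = f(x_n, y_n); k2 = f(x_n + h/2, y_n + (h/2)·k1); y_{n+1} = y_n + h·k2.
x=0.000000, y=0.220000:
  k1 = f(0.000000, 0.220000) = 2.949200
  k2 = f(0.160000, 0.691872) = 4.102082
  y ← 0.220000 + 0.32·4.102082 = 1.532666
y(0.32) ≈ 1.5327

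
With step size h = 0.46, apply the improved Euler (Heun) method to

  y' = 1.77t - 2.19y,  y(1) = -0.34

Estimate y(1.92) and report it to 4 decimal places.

Heun: k1 = f(t_n, y_n); k2 = f(t_n + h, y_n + h·k1); y_{n+1} = y_n + (h/2)·(k1 + k2).
t=1.000000, y=-0.340000:
  k1 = f(1.000000, -0.340000) = 2.514600
  k2 = f(1.460000, 0.816716) = 0.795592
  y ← -0.340000 + (0.46/2)·(2.514600 + 0.795592) = 0.421344
t=1.460000, y=0.421344:
  k1 = f(1.460000, 0.421344) = 1.661456
  k2 = f(1.920000, 1.185614) = 0.801905
  y ← 0.421344 + (0.46/2)·(1.661456 + 0.801905) = 0.987917
y(1.92) ≈ 0.9879

0.9879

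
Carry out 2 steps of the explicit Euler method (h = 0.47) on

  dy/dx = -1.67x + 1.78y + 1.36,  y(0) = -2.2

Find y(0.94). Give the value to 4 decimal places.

-5.9766

Euler: y_{n+1} = y_n + h·f(x_n, y_n).
x=0.000000, y=-2.200000: f=-2.556000 → y ← -2.200000 + 0.47·(-2.556000) = -3.401320
x=0.470000, y=-3.401320: f=-5.479250 → y ← -3.401320 + 0.47·(-5.479250) = -5.976567
y(0.94) ≈ -5.9766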